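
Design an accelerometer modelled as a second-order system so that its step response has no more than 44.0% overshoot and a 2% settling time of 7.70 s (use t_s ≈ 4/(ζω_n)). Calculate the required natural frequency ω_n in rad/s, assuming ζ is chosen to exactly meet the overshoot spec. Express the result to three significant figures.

ω_n ≈ 2.05 rad/s

ζ = −ln(OS)/√(π² + (ln OS)²). With OS = 0.440, ln OS = −0.8210 and ζ = 0.8210/3.247 = 0.253.
From t_s ≈ 4/(ζω_n): ω_n = 4/(ζ·t_s) = 4/(0.253·7.70) = 2.05 rad/s.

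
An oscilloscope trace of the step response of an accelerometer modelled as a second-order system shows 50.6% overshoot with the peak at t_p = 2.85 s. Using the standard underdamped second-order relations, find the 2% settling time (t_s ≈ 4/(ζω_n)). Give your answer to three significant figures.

From the overshoot, ζ = −ln(OS)/√(π²+ln²(OS)) = 0.212.
From t_p = π/ω_d, ω_d = π/2.85 = 1.10 rad/s, so ω_n = ω_d/√(1−ζ²) = 1.13 rad/s.
t_s ≈ 4/(ζω_n) = 4/(0.212·1.13) = 16.7 s.

t_s ≈ 16.7 s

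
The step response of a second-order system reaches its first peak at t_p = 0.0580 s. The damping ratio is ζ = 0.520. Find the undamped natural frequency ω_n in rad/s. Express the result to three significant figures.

Peak time t_p = π/ω_d, so ω_d = π/t_p = π/0.0580 = 54.2 rad/s.
ω_n = ω_d/√(1−ζ²) = 54.2/√0.730 = 63.4 rad/s.

ω_n ≈ 63.4 rad/s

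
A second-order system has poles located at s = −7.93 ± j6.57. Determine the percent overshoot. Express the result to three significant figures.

%OS ≈ 2.26%

The poles are at −σ ± jω_d with σ = 7.93 and ω_d = 6.57, so ω_n = √(σ²+ω_d²) = 10.3 rad/s and ζ = σ/ω_n = 0.770.
%OS = 100 e^{−πζ/√(1−ζ²)} with ζ = 0.770 gives 2.26%.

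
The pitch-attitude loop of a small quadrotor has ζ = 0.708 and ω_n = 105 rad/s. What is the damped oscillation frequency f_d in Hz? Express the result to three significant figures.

f_d ≈ 11.8 Hz

ω_d = ω_n√(1−ζ²) = 105·√0.499 = 74.2 rad/s.
f_d = ω_d/(2π) = 11.8 Hz.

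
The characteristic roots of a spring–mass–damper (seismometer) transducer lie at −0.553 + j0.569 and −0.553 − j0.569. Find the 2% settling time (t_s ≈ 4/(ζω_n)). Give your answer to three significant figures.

t_s ≈ 7.23 s

For poles at −σ ± jω_d, ζω_n = σ = 0.553, so t_s ≈ 4/σ = 7.23 s.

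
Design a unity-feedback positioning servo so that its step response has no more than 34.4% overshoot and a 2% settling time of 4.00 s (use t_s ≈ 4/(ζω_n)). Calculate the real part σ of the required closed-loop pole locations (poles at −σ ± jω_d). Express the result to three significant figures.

σ ≈ 1.00

The settling-time spec alone fixes σ = ζω_n = 4/t_s = 4/4.00 = 1.00.
(Overshoot then fixes ζ = 0.322 and hence ω_d = σ·√(1−ζ²)/ζ = 2.94 rad/s.)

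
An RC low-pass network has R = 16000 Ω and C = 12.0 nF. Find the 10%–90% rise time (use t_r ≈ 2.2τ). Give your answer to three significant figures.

t_r ≈ 0.000422 s

τ = RC = 16000 × 12.0 nF = 0.000192 s.
t_r ≈ 2.2τ = 0.000422 s.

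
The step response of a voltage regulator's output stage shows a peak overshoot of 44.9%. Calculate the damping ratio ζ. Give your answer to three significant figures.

Inverting the overshoot relation: ζ = |ln 0.449|/√(π² + ln²0.449) = 0.247.

ζ ≈ 0.247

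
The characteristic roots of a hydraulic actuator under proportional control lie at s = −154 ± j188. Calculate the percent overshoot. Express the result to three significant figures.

The poles are at −σ ± jω_d with σ = 154 and ω_d = 188, so ω_n = √(σ²+ω_d²) = 243 rad/s and ζ = σ/ω_n = 0.634.
Overshoot: exp(−π·0.634/√(1−0.634²)) = 0.0763, i.e. 7.63%.

%OS ≈ 7.63%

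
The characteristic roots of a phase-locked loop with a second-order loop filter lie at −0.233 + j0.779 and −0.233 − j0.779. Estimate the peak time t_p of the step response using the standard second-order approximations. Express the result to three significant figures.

t_p ≈ 4.03 s

t_p = π/ω_d with ω_d = 0.779 (the imaginary part), so t_p = 4.03 s.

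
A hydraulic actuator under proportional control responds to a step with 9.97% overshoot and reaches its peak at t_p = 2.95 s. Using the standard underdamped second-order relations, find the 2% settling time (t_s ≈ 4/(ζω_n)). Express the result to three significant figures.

t_s ≈ 5.12 s

ζ from %OS: ζ = |ln 0.0997|/√(π²+ln²0.0997) = 0.592.
From t_p = π/ω_d, ω_d = π/2.95 = 1.06 rad/s, so ω_n = ω_d/√(1−ζ²) = 1.32 rad/s.
t_s ≈ 4/(ζω_n) = 4/(0.592·1.32) = 5.12 s.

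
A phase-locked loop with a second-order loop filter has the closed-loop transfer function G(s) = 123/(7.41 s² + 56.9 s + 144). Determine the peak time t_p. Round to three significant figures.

t_p ≈ 1.45 s

Dividing through by 7.41: denominator becomes s² + 7.679 s + 19.43.
So ω_n = √19.43 = 4.41 rad/s and ζ = 7.679/(2·4.41) = 0.871.
ω_d = ω_n√(1−ζ²) = 2.17 rad/s. t_p = π/ω_d = 1.45 s.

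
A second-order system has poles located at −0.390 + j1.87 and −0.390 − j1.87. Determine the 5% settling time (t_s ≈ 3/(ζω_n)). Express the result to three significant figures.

For poles at −σ ± jω_d, ζω_n = σ = 0.390, so t_s ≈ 3/σ = 7.69 s.

t_s ≈ 7.69 s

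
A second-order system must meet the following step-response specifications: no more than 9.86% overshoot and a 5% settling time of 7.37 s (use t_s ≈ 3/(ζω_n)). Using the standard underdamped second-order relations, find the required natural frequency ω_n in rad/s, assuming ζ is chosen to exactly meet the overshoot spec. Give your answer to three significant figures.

ω_n ≈ 0.686 rad/s

ζ = −ln(OS)/√(π² + (ln OS)²). With OS = 0.0986, ln OS = −2.317 and ζ = 2.317/3.903 = 0.594.
From t_s ≈ 3/(ζω_n): ω_n = 3/(ζ·t_s) = 3/(0.594·7.37) = 0.686 rad/s.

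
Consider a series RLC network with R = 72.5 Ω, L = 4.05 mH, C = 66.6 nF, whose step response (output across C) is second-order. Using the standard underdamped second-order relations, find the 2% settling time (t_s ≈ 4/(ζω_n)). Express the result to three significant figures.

For a series RLC circuit (capacitor voltage as output), ω_n = 1/√(LC) = 1/√(4.05 mH · 66.6 nF) = 60900 rad/s.
ζ = (R/2)·√(C/L) = (72.5/2)·√(66.6 nF/4.05 mH) = 0.147.
t_s ≈ 4/(ζω_n) = 0.000447 s.

t_s ≈ 0.000447 s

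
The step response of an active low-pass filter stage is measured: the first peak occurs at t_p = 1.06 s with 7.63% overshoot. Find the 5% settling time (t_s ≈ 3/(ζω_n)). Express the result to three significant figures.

The overshoot fixes ζ = −ln(OS)/√(π²+ln²(OS)) = 0.634.
From t_p = π/ω_d, ω_d = π/1.06 = 2.96 rad/s, so ω_n = ω_d/√(1−ζ²) = 3.83 rad/s.
t_s ≈ 3/(ζω_n) = 3/(0.634·3.83) = 1.24 s.

t_s ≈ 1.24 s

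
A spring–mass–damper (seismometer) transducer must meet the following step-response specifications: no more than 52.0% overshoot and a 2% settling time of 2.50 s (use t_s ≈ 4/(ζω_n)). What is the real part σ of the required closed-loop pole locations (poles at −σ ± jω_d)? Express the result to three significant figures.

The settling-time spec alone fixes σ = ζω_n = 4/t_s = 4/2.50 = 1.60.
(Overshoot then fixes ζ = 0.204 and hence ω_d = σ·√(1−ζ²)/ζ = 7.69 rad/s.)

σ ≈ 1.60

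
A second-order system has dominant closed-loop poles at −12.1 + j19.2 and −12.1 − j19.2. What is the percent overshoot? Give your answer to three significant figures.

With σ = 12.1, ω_d = 19.2: ω_n = √(σ²+ω_d²) = 22.7 rad/s, ζ = σ/ω_n = 0.533.
Overshoot: exp(−π·0.533/√(1−0.533²)) = 0.138, i.e. 13.8%.

%OS ≈ 13.8%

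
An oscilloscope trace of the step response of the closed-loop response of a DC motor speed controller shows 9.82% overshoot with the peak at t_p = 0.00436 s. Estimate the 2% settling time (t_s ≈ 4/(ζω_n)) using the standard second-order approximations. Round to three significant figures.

ζ from %OS: ζ = |ln 0.0982|/√(π²+ln²0.0982) = 0.594.
t_p = π/ω_d ⇒ ω_d = 721 rad/s; then ω_n = ω_d/√(1−ζ²) = 896 rad/s.
t_s ≈ 4/(ζω_n) = 4/(0.594·896) = 0.00751 s.

t_s ≈ 0.00751 s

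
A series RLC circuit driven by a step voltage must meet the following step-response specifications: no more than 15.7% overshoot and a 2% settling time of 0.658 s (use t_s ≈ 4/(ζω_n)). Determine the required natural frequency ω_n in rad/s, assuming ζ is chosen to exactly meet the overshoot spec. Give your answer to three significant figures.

Inverting the overshoot relation: ζ = |ln 0.157|/√(π² + ln²0.157) = 0.508.
Then ω_n = 4/(ζ t_s) = 4/(0.508 × 0.658) = 12.0 rad/s.

ω_n ≈ 12.0 rad/s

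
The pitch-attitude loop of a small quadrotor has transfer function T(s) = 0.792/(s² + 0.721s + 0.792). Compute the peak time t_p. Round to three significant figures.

t_p ≈ 3.86 s

ω_n = √0.792 = 0.890 rad/s; ζ = 0.721/(2·0.890) = 0.405.
ω_d = ω_n√(1−ζ²) = 0.814 rad/s. Then t_p = π/ω_d = 3.86 s.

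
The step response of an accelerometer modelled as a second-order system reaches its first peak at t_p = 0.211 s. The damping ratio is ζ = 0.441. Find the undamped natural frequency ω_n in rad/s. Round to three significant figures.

ω_n ≈ 16.6 rad/s

Peak time t_p = π/ω_d, so ω_d = π/t_p = π/0.211 = 14.9 rad/s.
ω_n = ω_d/√(1−ζ²) = 14.9/√0.806 = 16.6 rad/s.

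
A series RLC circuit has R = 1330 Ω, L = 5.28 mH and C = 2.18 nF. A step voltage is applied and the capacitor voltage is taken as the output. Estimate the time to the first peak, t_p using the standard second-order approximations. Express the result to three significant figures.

t_p ≈ 0.0000118 s

For a series RLC circuit (capacitor voltage as output), ω_n = 1/√(LC) = 1/√(5.28 mH · 2.18 nF) = 295000 rad/s.
ζ = (R/2)·√(C/L) = (1330/2)·√(2.18 nF/5.28 mH) = 0.427.
ω_d = ω_n√(1−ζ²) = 266000 rad/s. t_p = π/ω_d = 0.0000118 s.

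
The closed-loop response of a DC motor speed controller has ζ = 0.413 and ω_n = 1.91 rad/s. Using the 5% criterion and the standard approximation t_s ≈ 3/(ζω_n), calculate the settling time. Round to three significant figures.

t_s ≈ 3.80 s

t_s ≈ 3/(ζω_n) = 3/(0.413 × 1.91) = 3.80 s.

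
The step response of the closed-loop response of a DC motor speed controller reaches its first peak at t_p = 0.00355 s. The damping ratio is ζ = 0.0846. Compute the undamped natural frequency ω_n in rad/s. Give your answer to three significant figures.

ω_n ≈ 888 rad/s

Peak time t_p = π/ω_d, so ω_d = π/t_p = π/0.00355 = 885 rad/s.
ω_n = ω_d/√(1−ζ²) = 885/√0.993 = 888 rad/s.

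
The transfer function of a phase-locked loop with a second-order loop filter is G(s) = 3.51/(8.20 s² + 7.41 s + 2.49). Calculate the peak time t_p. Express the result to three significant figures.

Dividing through by 8.20: denominator becomes s² + 0.9037 s + 0.3037.
So ω_n = √0.3037 = 0.551 rad/s and ζ = 0.9037/(2·0.551) = 0.820.
The damped frequency ω_d = ω_n√(1−ζ²) = 0.315 rad/s. t_p = π/ω_d = 9.96 s.

t_p ≈ 9.96 s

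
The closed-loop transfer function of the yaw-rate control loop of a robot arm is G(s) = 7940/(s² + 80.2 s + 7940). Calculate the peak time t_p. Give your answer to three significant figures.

t_p ≈ 0.0395 s

ω_n = √7940 = 89.1 rad/s; ζ = 80.2/(2·89.1) = 0.450.
ω_d = ω_n√(1−ζ²) = 79.6 rad/s. Then t_p = π/ω_d = 0.0395 s.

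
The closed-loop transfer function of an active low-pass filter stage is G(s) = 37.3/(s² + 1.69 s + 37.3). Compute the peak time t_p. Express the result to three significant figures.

t_p ≈ 0.519 s

Matching coefficients with s² + 2ζω_n s + ω_n² gives ω_n² = 37.3 ⇒ ω_n = 6.11 rad/s, and ζ = 1.69/(2ω_n) = 0.138.
ω_d = ω_n√(1−ζ²) = 6.05 rad/s. Then t_p = π/ω_d = 0.519 s.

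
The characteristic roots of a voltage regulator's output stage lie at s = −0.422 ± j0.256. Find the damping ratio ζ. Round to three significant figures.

ζ ≈ 0.855

With σ = 0.422, ω_d = 0.256: ω_n = √(σ²+ω_d²) = 0.494 rad/s, ζ = σ/ω_n = 0.855.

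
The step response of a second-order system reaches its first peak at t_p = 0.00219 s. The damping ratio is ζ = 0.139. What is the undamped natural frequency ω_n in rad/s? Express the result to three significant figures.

Peak time t_p = π/ω_d, so ω_d = π/t_p = π/0.00219 = 1430 rad/s.
ω_n = ω_d/√(1−ζ²) = 1430/√0.981 = 1450 rad/s.

ω_n ≈ 1450 rad/s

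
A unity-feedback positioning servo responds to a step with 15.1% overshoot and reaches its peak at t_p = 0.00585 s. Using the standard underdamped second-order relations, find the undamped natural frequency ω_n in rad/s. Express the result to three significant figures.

ω_n ≈ 627 rad/s

The overshoot fixes ζ = −ln(OS)/√(π²+ln²(OS)) = 0.516.
From t_p = π/ω_d, ω_d = π/0.00585 = 537 rad/s, so ω_n = ω_d/√(1−ζ²) = 627 rad/s.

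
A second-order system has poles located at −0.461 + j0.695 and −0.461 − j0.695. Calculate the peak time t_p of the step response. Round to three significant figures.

t_p = π/ω_d with ω_d = 0.695 (the imaginary part), so t_p = 4.52 s.

t_p ≈ 4.52 s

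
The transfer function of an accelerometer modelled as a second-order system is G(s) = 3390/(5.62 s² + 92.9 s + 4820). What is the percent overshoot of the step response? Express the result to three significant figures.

Dividing through by 5.62: denominator becomes s² + 16.53 s + 857.7.
So ω_n = √857.7 = 29.3 rad/s and ζ = 16.53/(2·29.3) = 0.282.
Overshoot: exp(−π·0.282/√(1−0.282²)) = 0.397, i.e. 39.7%.

%OS ≈ 39.7%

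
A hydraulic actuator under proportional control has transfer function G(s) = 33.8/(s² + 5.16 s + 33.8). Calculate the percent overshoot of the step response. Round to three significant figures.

Comparing the denominator to s² + 2ζω_n s + ω_n²: ω_n = √33.8 = 5.81 rad/s, and 2ζω_n = 5.16 so ζ = 5.16/(2·5.81) = 0.444.
Overshoot: exp(−π·0.444/√(1−0.444²)) = 0.211, i.e. 21.1%.

%OS ≈ 21.1%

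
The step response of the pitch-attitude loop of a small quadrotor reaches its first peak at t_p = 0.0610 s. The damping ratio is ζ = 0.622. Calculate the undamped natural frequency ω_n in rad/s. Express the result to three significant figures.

Peak time t_p = π/ω_d, so ω_d = π/t_p = π/0.0610 = 51.5 rad/s.
ω_n = ω_d/√(1−ζ²) = 51.5/√0.613 = 65.8 rad/s.

ω_n ≈ 65.8 rad/s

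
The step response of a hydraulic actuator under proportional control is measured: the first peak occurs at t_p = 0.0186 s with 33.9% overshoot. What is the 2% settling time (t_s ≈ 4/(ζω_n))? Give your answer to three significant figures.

t_s ≈ 0.0688 s

The overshoot fixes ζ = −ln(OS)/√(π²+ln²(OS)) = 0.326.
t_p = π/ω_d ⇒ ω_d = 169 rad/s; then ω_n = ω_d/√(1−ζ²) = 179 rad/s.
t_s ≈ 4/(ζω_n) = 4/(0.326·179) = 0.0688 s.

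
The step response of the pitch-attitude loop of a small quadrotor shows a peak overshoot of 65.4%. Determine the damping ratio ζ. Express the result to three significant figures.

ζ ≈ 0.134

ζ = −ln(OS)/√(π² + (ln OS)²). With OS = 0.654, ln OS = −0.4246 and ζ = 0.4246/3.170 = 0.134.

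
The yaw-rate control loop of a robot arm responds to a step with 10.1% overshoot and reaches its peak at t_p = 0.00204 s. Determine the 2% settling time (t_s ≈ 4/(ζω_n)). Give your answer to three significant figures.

t_s ≈ 0.00356 s

From the overshoot, ζ = −ln(OS)/√(π²+ln²(OS)) = 0.589.
From t_p = π/ω_d, ω_d = π/0.00204 = 1540 rad/s, so ω_n = ω_d/√(1−ζ²) = 1910 rad/s.
t_s ≈ 4/(ζω_n) = 4/(0.589·1910) = 0.00356 s.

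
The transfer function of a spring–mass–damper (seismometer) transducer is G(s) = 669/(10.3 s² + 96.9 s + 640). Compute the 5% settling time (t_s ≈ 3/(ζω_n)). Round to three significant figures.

t_s ≈ 0.638 s

Dividing through by 10.3: denominator becomes s² + 9.408 s + 62.14.
So ω_n = √62.14 = 7.88 rad/s and ζ = 9.408/(2·7.88) = 0.597.
t_s ≈ 3/(ζω_n) = 0.638 s.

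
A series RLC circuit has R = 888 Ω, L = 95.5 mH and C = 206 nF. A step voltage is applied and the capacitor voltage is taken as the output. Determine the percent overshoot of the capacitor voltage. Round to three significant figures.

%OS ≈ 6.71%

For a series RLC circuit (capacitor voltage as output), ω_n = 1/√(LC) = 1/√(95.5 mH · 206 nF) = 7130 rad/s.
ζ = (R/2)·√(C/L) = (888/2)·√(206 nF/95.5 mH) = 0.652.
Overshoot: exp(−π·0.652/√(1−0.652²)) = 0.0671, i.e. 6.71%.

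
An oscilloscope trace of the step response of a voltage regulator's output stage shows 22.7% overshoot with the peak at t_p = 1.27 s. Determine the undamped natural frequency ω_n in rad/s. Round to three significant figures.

From the overshoot, ζ = −ln(OS)/√(π²+ln²(OS)) = 0.427.
t_p = π/ω_d ⇒ ω_d = 2.47 rad/s; then ω_n = ω_d/√(1−ζ²) = 2.74 rad/s.

ω_n ≈ 2.74 rad/s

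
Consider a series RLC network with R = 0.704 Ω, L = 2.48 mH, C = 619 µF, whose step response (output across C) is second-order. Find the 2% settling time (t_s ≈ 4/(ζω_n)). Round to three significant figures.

t_s ≈ 0.0282 s

For a series RLC circuit (capacitor voltage as output), ω_n = 1/√(LC) = 1/√(2.48 mH · 619 µF) = 807 rad/s.
ζ = (R/2)·√(C/L) = (0.704/2)·√(619 µF/2.48 mH) = 0.176.
t_s ≈ 4/(ζω_n) = 0.0282 s.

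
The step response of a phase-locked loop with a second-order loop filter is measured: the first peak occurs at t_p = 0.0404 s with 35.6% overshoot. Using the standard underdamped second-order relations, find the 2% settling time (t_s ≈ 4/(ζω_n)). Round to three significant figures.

The overshoot fixes ζ = −ln(OS)/√(π²+ln²(OS)) = 0.312.
t_p = π/ω_d ⇒ ω_d = 77.8 rad/s; then ω_n = ω_d/√(1−ζ²) = 81.9 rad/s.
t_s ≈ 4/(ζω_n) = 4/(0.312·81.9) = 0.156 s.

t_s ≈ 0.156 s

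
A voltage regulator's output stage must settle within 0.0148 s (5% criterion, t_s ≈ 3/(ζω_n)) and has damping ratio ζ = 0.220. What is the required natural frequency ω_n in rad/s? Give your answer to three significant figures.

Rearranging t_s ≈ 3/(ζω_n) gives ω_n = 3/(ζ·t_s) = 3/(0.220 × 0.0148) = 921 rad/s.

ω_n ≈ 921 rad/s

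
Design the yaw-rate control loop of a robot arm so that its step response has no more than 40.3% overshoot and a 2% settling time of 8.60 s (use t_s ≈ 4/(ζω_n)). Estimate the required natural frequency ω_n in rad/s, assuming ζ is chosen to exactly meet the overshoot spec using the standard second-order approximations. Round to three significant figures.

ζ = −ln(OS)/√(π² + (ln OS)²). With OS = 0.403, ln OS = −0.9088 and ζ = 0.9088/3.270 = 0.278.
Then ω_n = 4/(ζ t_s) = 4/(0.278 × 8.60) = 1.67 rad/s.

ω_n ≈ 1.67 rad/s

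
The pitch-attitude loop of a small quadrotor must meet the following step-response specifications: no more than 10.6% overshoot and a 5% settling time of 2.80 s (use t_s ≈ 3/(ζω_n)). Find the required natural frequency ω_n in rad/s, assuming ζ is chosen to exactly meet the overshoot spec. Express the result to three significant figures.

ω_n ≈ 1.84 rad/s

ζ = −ln(OS)/√(π² + (ln OS)²). With OS = 0.106, ln OS = −2.244 and ζ = 2.244/3.861 = 0.581.
From t_s ≈ 3/(ζω_n): ω_n = 3/(ζ·t_s) = 3/(0.581·2.80) = 1.84 rad/s.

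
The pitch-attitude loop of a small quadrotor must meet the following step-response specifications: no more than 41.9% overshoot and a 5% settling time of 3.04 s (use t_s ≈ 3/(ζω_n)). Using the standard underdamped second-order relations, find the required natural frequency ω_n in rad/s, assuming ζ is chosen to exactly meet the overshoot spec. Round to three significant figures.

ω_n ≈ 3.70 rad/s

ζ = −ln(OS)/√(π² + (ln OS)²). With OS = 0.419, ln OS = −0.8699 and ζ = 0.8699/3.260 = 0.267.
From t_s ≈ 3/(ζω_n): ω_n = 3/(ζ·t_s) = 3/(0.267·3.04) = 3.70 rad/s.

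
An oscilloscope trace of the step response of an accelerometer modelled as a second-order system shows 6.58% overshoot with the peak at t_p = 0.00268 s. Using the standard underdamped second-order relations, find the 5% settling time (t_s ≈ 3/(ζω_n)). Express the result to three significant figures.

From the overshoot, ζ = −ln(OS)/√(π²+ln²(OS)) = 0.655.
t_p = π/ω_d ⇒ ω_d = 1170 rad/s; then ω_n = ω_d/√(1−ζ²) = 1550 rad/s.
t_s ≈ 3/(ζω_n) = 3/(0.655·1550) = 0.00295 s.

t_s ≈ 0.00295 s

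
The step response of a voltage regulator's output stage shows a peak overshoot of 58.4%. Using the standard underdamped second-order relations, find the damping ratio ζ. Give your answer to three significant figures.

ζ ≈ 0.169

ζ = −ln(OS)/√(π² + (ln OS)²). With OS = 0.584, ln OS = −0.5379 and ζ = 0.5379/3.187 = 0.169.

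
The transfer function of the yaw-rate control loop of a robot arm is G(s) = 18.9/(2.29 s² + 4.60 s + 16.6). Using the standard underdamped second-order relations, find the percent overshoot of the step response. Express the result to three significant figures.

Dividing through by 2.29: denominator becomes s² + 2.009 s + 7.249.
So ω_n = √7.249 = 2.69 rad/s and ζ = 2.009/(2·2.69) = 0.373.
Overshoot: exp(−π·0.373/√(1−0.373²)) = 0.283, i.e. 28.3%.

%OS ≈ 28.3%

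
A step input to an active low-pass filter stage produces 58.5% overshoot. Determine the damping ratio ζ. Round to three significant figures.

ζ ≈ 0.168

ζ = −ln(OS)/√(π² + (ln OS)²). With OS = 0.585, ln OS = −0.5361 and ζ = 0.5361/3.187 = 0.168.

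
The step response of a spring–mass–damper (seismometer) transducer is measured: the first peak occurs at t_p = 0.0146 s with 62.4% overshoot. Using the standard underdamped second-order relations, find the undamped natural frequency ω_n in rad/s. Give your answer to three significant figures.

ω_n ≈ 218 rad/s

ζ from %OS: ζ = |ln 0.624|/√(π²+ln²0.624) = 0.148.
t_p = π/ω_d ⇒ ω_d = 215 rad/s; then ω_n = ω_d/√(1−ζ²) = 218 rad/s.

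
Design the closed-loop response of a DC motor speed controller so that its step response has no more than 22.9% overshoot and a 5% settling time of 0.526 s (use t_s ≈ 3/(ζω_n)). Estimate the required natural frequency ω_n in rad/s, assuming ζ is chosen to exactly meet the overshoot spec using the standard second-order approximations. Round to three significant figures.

ω_n ≈ 13.4 rad/s

Inverting the overshoot relation: ζ = |ln 0.229|/√(π² + ln²0.229) = 0.425.
Then ω_n = 3/(ζ t_s) = 3/(0.425 × 0.526) = 13.4 rad/s.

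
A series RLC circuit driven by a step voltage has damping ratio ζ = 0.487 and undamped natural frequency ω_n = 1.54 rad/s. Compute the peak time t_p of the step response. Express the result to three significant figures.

t_p ≈ 2.34 s

The damped frequency is ω_d = ω_n√(1−ζ²) = 1.54·√(1−0.237) = 1.35 rad/s.
Peak time t_p = π/ω_d = π/1.35 = 2.34 s.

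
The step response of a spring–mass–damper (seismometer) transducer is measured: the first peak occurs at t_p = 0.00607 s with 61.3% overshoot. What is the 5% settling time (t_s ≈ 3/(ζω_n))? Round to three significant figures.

The overshoot fixes ζ = −ln(OS)/√(π²+ln²(OS)) = 0.154.
From t_p = π/ω_d, ω_d = π/0.00607 = 518 rad/s, so ω_n = ω_d/√(1−ζ²) = 524 rad/s.
t_s ≈ 3/(ζω_n) = 3/(0.154·524) = 0.0372 s.

t_s ≈ 0.0372 s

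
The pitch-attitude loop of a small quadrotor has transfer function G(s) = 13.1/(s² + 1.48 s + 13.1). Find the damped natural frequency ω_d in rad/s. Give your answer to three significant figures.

ω_d ≈ 3.54 rad/s

Matching coefficients with s² + 2ζω_n s + ω_n² gives ω_n² = 13.1 ⇒ ω_n = 3.62 rad/s, and ζ = 1.48/(2ω_n) = 0.204.
The damped frequency ω_d = ω_n√(1−ζ²) = 3.54 rad/s.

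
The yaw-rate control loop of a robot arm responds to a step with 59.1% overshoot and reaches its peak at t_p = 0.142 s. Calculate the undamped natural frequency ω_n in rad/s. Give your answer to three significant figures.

From the overshoot, ζ = −ln(OS)/√(π²+ln²(OS)) = 0.165.
From t_p = π/ω_d, ω_d = π/0.142 = 22.1 rad/s, so ω_n = ω_d/√(1−ζ²) = 22.4 rad/s.

ω_n ≈ 22.4 rad/s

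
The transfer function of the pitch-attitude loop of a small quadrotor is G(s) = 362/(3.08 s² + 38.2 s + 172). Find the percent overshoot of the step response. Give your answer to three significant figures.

%OS ≈ 0.935%

Dividing through by 3.08: denominator becomes s² + 12.40 s + 55.84.
So ω_n = √55.84 = 7.47 rad/s and ζ = 12.40/(2·7.47) = 0.830.
%OS = 100·exp(−πζ/√(1−ζ²)) = 0.935%.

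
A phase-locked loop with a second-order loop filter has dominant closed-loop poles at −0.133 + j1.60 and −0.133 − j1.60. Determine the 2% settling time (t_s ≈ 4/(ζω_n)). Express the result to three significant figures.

For poles at −σ ± jω_d, ζω_n = σ = 0.133, so t_s ≈ 4/σ = 30.1 s.

t_s ≈ 30.1 s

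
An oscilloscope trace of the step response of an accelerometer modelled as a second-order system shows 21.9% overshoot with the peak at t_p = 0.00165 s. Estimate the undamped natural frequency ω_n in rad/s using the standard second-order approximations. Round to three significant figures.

ω_n ≈ 2110 rad/s

ζ from %OS: ζ = |ln 0.219|/√(π²+ln²0.219) = 0.435.
From t_p = π/ω_d, ω_d = π/0.00165 = 1900 rad/s, so ω_n = ω_d/√(1−ζ²) = 2110 rad/s.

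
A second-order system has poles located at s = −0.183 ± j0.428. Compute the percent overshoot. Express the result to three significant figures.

|pole| = ω_n = √(0.183² + 0.428²) = 0.465 rad/s; ζ = cos θ = σ/ω_n = 0.393.
%OS = 100 e^{−πζ/√(1−ζ²)} with ζ = 0.393 gives 26.1%.

%OS ≈ 26.1%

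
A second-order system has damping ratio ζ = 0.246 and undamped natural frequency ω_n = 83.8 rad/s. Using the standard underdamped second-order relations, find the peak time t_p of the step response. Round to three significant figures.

The damped frequency is ω_d = ω_n√(1−ζ²) = 83.8·√(1−0.0605) = 81.2 rad/s.
Peak time t_p = π/ω_d = π/81.2 = 0.0387 s.

t_p ≈ 0.0387 s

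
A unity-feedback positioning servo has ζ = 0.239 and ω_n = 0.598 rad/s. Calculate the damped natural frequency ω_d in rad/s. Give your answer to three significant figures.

ω_d = ω_n√(1−ζ²) = 0.598·√0.943 = 0.581 rad/s.

ω_d ≈ 0.581 rad/s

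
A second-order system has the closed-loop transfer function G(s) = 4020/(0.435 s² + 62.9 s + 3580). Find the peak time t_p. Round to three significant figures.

t_p ≈ 0.0573 s

Dividing through by 0.435: denominator becomes s² + 144.6 s + 8230.
So ω_n = √8230 = 90.7 rad/s and ζ = 144.6/(2·90.7) = 0.797.
The damped frequency ω_d = ω_n√(1−ζ²) = 54.8 rad/s. t_p = π/ω_d = 0.0573 s.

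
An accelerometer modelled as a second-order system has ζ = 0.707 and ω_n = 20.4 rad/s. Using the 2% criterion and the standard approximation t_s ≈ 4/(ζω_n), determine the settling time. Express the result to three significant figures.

t_s ≈ 4/(ζω_n) = 4/(0.707 × 20.4) = 0.277 s.

t_s ≈ 0.277 s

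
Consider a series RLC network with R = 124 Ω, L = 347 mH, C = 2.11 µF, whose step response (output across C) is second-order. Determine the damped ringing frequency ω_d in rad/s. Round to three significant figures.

ω_d ≈ 1150 rad/s

For a series RLC circuit (capacitor voltage as output), ω_n = 1/√(LC) = 1/√(347 mH · 2.11 µF) = 1170 rad/s.
ζ = (R/2)·√(C/L) = (124/2)·√(2.11 µF/347 mH) = 0.153.
ω_d = 1170·√(1 − 0.153²) = 1150 rad/s.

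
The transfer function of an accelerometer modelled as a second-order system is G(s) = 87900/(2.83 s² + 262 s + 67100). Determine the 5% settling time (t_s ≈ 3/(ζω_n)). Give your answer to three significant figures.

t_s ≈ 0.0648 s

Dividing through by 2.83: denominator becomes s² + 92.58 s + 23710.
So ω_n = √23710 = 154 rad/s and ζ = 92.58/(2·154) = 0.301.
t_s ≈ 3/(ζω_n) = 0.0648 s.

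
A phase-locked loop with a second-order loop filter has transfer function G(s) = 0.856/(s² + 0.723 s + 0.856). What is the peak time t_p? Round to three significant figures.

ω_n = √0.856 = 0.925 rad/s; ζ = 0.723/(2·0.925) = 0.391.
ω_d = ω_n√(1−ζ²) = 0.852 rad/s. Then t_p = π/ω_d = 3.69 s.

t_p ≈ 3.69 s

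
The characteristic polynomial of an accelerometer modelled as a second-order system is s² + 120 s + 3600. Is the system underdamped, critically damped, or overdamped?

critically damped

a² − 4b = 120² − 4·3600 = 0 (repeated real root); the system is critically damped.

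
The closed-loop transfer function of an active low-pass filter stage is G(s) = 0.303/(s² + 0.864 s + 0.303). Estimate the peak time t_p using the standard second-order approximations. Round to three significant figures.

Matching coefficients with s² + 2ζω_n s + ω_n² gives ω_n² = 0.303 ⇒ ω_n = 0.550 rad/s, and ζ = 0.864/(2ω_n) = 0.785.
ω_d = 0.550·√(1 − 0.785²) = 0.341 rad/s. Then t_p = π/ω_d = 9.21 s.

t_p ≈ 9.21 s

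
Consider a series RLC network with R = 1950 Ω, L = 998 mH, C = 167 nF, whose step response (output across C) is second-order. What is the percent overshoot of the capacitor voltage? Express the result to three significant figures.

%OS ≈ 25.5%

For a series RLC circuit (capacitor voltage as output), ω_n = 1/√(LC) = 1/√(998 mH · 167 nF) = 2450 rad/s.
ζ = (R/2)·√(C/L) = (1950/2)·√(167 nF/998 mH) = 0.399.
%OS = 100·exp(−πζ/√(1−ζ²)) = 25.5%.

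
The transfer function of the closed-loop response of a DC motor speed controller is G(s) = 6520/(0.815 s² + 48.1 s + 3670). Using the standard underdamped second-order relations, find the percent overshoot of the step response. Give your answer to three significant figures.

%OS ≈ 21.5%

Dividing through by 0.815: denominator becomes s² + 59.02 s + 4503.
So ω_n = √4503 = 67.1 rad/s and ζ = 59.02/(2·67.1) = 0.440.
Overshoot: exp(−π·0.440/√(1−0.440²)) = 0.215, i.e. 21.5%.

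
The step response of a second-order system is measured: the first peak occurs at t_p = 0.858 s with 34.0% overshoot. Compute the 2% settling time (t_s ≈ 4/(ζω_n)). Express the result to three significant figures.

t_s ≈ 3.18 s

From the overshoot, ζ = −ln(OS)/√(π²+ln²(OS)) = 0.325.
From t_p = π/ω_d, ω_d = π/0.858 = 3.66 rad/s, so ω_n = ω_d/√(1−ζ²) = 3.87 rad/s.
t_s ≈ 4/(ζω_n) = 4/(0.325·3.87) = 3.18 s.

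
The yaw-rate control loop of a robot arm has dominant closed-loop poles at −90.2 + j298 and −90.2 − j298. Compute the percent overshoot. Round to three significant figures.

|pole| = ω_n = √(90.2² + 298²) = 311 rad/s; ζ = cos θ = σ/ω_n = 0.290.
Overshoot: exp(−π·0.290/√(1−0.290²)) = 0.386, i.e. 38.6%.

%OS ≈ 38.6%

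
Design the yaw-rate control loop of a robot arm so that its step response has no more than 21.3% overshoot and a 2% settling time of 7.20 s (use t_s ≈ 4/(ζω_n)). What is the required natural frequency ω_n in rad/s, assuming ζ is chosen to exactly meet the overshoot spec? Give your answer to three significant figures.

Inverting the overshoot relation: ζ = |ln 0.213|/√(π² + ln²0.213) = 0.442.
Then ω_n = 4/(ζ t_s) = 4/(0.442 × 7.20) = 1.26 rad/s.

ω_n ≈ 1.26 rad/s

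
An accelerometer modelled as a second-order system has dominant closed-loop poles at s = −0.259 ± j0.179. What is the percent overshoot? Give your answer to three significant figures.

%OS ≈ 1.06%

|pole| = ω_n = √(0.259² + 0.179²) = 0.315 rad/s; ζ = cos θ = σ/ω_n = 0.823.
%OS = 100 e^{−πζ/√(1−ζ²)} with ζ = 0.823 gives 1.06%.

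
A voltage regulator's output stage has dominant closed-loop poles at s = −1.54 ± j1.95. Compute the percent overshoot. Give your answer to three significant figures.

The poles are at −σ ± jω_d with σ = 1.54 and ω_d = 1.95, so ω_n = √(σ²+ω_d²) = 2.48 rad/s and ζ = σ/ω_n = 0.620.
Overshoot: exp(−π·0.620/√(1−0.620²)) = 0.0837, i.e. 8.37%.

%OS ≈ 8.37%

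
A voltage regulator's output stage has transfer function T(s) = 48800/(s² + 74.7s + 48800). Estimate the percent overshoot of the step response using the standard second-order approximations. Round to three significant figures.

Matching coefficients with s² + 2ζω_n s + ω_n² gives ω_n² = 48800 ⇒ ω_n = 221 rad/s, and ζ = 74.7/(2ω_n) = 0.169.
%OS = 100·exp(−πζ/√(1−ζ²)) = 58.3%.

%OS ≈ 58.3%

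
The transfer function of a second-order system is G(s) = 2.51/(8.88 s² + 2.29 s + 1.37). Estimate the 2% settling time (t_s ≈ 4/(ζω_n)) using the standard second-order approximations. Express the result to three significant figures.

Dividing through by 8.88: denominator becomes s² + 0.2579 s + 0.1543.
So ω_n = √0.1543 = 0.393 rad/s and ζ = 0.2579/(2·0.393) = 0.328.
t_s ≈ 4/(ζω_n) = 31.0 s.

t_s ≈ 31.0 s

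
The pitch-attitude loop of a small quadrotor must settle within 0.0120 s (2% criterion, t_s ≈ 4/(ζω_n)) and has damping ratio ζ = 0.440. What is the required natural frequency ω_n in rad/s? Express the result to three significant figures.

ω_n ≈ 758 rad/s

Rearranging t_s ≈ 4/(ζω_n) gives ω_n = 4/(ζ·t_s) = 4/(0.440 × 0.0120) = 758 rad/s.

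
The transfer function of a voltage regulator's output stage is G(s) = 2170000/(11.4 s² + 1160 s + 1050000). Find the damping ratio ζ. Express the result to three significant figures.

Dividing through by 11.4: denominator becomes s² + 101.8 s + 92110.
So ω_n = √92110 = 303 rad/s and ζ = 101.8/(2·303) = 0.168.

ζ ≈ 0.168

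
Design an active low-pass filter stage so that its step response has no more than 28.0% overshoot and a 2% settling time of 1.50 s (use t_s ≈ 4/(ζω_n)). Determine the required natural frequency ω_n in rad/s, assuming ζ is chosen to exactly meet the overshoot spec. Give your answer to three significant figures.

ζ = −ln(OS)/√(π² + (ln OS)²). With OS = 0.280, ln OS = −1.273 and ζ = 1.273/3.390 = 0.376.
From t_s ≈ 4/(ζω_n): ω_n = 4/(ζ·t_s) = 4/(0.376·1.50) = 7.10 rad/s.

ω_n ≈ 7.10 rad/s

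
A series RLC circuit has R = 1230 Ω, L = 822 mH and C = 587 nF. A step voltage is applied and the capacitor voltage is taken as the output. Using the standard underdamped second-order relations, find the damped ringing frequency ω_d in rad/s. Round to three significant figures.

ω_d ≈ 1230 rad/s

For a series RLC circuit (capacitor voltage as output), ω_n = 1/√(LC) = 1/√(822 mH · 587 nF) = 1440 rad/s.
ζ = (R/2)·√(C/L) = (1230/2)·√(587 nF/822 mH) = 0.520.
ω_d = 1440·√(1 − 0.520²) = 1230 rad/s.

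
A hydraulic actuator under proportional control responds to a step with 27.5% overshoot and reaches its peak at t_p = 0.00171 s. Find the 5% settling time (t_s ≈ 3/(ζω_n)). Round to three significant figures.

t_s ≈ 0.00397 s

ζ from %OS: ζ = |ln 0.275|/√(π²+ln²0.275) = 0.380.
From t_p = π/ω_d, ω_d = π/0.00171 = 1840 rad/s, so ω_n = ω_d/√(1−ζ²) = 1990 rad/s.
t_s ≈ 3/(ζω_n) = 3/(0.380·1990) = 0.00397 s.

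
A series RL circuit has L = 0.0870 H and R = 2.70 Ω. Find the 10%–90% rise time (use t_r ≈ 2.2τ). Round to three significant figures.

τ = L/R = 0.0870/2.70 = 0.0322 s.
t_r ≈ 2.2τ = 0.0709 s.

t_r ≈ 0.0709 s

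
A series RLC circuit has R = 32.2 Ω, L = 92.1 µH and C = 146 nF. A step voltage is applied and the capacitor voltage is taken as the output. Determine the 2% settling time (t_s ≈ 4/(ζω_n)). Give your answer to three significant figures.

t_s ≈ 0.0000229 s

For a series RLC circuit (capacitor voltage as output), ω_n = 1/√(LC) = 1/√(92.1 µH · 146 nF) = 273000 rad/s.
ζ = (R/2)·√(C/L) = (32.2/2)·√(146 nF/92.1 µH) = 0.641.
t_s ≈ 4/(ζω_n) = 0.0000229 s.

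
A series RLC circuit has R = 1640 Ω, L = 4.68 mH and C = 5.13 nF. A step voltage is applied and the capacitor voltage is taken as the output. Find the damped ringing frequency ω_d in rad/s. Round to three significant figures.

ω_d ≈ 105000 rad/s

For a series RLC circuit (capacitor voltage as output), ω_n = 1/√(LC) = 1/√(4.68 mH · 5.13 nF) = 204000 rad/s.
ζ = (R/2)·√(C/L) = (1640/2)·√(5.13 nF/4.68 mH) = 0.859.
The damped frequency ω_d = ω_n√(1−ζ²) = 105000 rad/s.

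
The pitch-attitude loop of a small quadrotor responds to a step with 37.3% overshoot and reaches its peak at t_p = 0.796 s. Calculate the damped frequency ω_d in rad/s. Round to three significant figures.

t_p = π/ω_d, so ω_d = π/0.796 = 3.95 rad/s.

ω_d ≈ 3.95 rad/s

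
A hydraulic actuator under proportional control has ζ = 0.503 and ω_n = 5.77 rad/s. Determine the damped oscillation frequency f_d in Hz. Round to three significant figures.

f_d ≈ 0.794 Hz

ω_d = ω_n√(1−ζ²) = 5.77·√0.747 = 4.99 rad/s.
f_d = ω_d/(2π) = 0.794 Hz.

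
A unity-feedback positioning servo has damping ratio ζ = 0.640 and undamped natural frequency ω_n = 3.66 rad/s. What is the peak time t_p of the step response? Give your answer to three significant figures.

t_p ≈ 1.12 s

The damped frequency is ω_d = ω_n√(1−ζ²) = 3.66·√(1−0.410) = 2.81 rad/s.
Peak time t_p = π/ω_d = π/2.81 = 1.12 s.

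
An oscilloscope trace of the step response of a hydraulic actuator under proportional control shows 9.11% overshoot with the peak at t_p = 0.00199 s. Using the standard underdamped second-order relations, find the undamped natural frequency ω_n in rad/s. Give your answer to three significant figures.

The overshoot fixes ζ = −ln(OS)/√(π²+ln²(OS)) = 0.606.
t_p = π/ω_d ⇒ ω_d = 1580 rad/s; then ω_n = ω_d/√(1−ζ²) = 1990 rad/s.

ω_n ≈ 1990 rad/s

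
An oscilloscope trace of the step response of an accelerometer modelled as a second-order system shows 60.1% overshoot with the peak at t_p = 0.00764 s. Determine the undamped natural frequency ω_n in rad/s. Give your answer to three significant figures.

ω_n ≈ 417 rad/s

ζ from %OS: ζ = |ln 0.601|/√(π²+ln²0.601) = 0.160.
From t_p = π/ω_d, ω_d = π/0.00764 = 411 rad/s, so ω_n = ω_d/√(1−ζ²) = 417 rad/s.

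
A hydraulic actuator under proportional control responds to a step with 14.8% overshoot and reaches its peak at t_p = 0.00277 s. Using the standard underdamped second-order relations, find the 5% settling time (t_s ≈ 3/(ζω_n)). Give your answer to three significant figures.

t_s ≈ 0.00435 s

The overshoot fixes ζ = −ln(OS)/√(π²+ln²(OS)) = 0.520.
t_p = π/ω_d ⇒ ω_d = 1130 rad/s; then ω_n = ω_d/√(1−ζ²) = 1330 rad/s.
t_s ≈ 3/(ζω_n) = 3/(0.520·1330) = 0.00435 s.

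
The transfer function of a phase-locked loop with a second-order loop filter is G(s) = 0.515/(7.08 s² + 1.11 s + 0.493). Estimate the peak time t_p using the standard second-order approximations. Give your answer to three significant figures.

t_p ≈ 12.5 s

Dividing through by 7.08: denominator becomes s² + 0.1568 s + 0.06963.
So ω_n = √0.06963 = 0.264 rad/s and ζ = 0.1568/(2·0.264) = 0.297.
The damped frequency ω_d = ω_n√(1−ζ²) = 0.252 rad/s. t_p = π/ω_d = 12.5 s.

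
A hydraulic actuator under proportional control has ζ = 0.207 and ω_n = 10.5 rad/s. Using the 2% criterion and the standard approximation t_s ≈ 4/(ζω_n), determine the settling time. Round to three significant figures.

t_s ≈ 1.84 s

t_s ≈ 4/(ζω_n) = 4/(0.207 × 10.5) = 1.84 s.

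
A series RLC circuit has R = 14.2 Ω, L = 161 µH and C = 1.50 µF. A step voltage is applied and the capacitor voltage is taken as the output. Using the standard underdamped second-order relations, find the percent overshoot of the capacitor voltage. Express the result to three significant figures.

%OS ≈ 5.20%

For a series RLC circuit (capacitor voltage as output), ω_n = 1/√(LC) = 1/√(161 µH · 1.50 µF) = 64300 rad/s.
ζ = (R/2)·√(C/L) = (14.2/2)·√(1.50 µF/161 µH) = 0.685.
%OS = 100·exp(−πζ/√(1−ζ²)) = 5.20%.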